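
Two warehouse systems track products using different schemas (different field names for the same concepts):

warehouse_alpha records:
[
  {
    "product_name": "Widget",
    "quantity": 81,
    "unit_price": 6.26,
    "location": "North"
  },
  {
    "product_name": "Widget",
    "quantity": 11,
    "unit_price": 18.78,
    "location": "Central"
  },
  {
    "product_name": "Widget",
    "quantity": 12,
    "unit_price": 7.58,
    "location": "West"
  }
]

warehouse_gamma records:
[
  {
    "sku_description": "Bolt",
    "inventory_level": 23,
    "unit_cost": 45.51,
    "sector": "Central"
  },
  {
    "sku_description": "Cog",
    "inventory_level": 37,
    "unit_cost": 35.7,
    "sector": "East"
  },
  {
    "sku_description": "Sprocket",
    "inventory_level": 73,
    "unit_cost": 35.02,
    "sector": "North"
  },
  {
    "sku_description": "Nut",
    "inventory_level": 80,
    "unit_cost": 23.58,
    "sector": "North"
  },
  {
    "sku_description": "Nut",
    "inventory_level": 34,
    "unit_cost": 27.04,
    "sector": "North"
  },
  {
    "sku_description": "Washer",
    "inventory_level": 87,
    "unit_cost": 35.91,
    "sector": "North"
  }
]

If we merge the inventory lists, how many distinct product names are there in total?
6

Schema mapping: "product_name" (warehouse_alpha) = "sku_description" (warehouse_gamma) = product name

Products in warehouse_alpha: ['Widget']
Products in warehouse_gamma: ['Bolt', 'Cog', 'Nut', 'Sprocket', 'Washer']

Union (unique products): ['Bolt', 'Cog', 'Nut', 'Sprocket', 'Washer', 'Widget']
Count: 6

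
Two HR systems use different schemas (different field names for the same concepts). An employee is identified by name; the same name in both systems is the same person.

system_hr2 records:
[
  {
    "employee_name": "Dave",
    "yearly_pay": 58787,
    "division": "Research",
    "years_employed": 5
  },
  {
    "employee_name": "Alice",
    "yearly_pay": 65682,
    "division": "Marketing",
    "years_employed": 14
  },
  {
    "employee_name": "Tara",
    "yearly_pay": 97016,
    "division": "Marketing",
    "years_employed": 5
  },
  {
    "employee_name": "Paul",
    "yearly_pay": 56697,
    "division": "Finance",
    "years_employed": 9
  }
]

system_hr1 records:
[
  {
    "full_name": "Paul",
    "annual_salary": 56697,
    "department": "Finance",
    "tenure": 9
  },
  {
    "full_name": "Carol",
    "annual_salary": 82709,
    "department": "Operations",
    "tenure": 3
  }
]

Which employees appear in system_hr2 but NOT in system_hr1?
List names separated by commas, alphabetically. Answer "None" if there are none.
Alice, Dave, Tara

Schema mapping: "employee_name" (system_hr2) = "full_name" (system_hr1) = employee name

Names in system_hr2: ['Alice', 'Dave', 'Paul', 'Tara']
Names in system_hr1: ['Carol', 'Paul']

In system_hr2 but not system_hr1: ['Alice', 'Dave', 'Tara']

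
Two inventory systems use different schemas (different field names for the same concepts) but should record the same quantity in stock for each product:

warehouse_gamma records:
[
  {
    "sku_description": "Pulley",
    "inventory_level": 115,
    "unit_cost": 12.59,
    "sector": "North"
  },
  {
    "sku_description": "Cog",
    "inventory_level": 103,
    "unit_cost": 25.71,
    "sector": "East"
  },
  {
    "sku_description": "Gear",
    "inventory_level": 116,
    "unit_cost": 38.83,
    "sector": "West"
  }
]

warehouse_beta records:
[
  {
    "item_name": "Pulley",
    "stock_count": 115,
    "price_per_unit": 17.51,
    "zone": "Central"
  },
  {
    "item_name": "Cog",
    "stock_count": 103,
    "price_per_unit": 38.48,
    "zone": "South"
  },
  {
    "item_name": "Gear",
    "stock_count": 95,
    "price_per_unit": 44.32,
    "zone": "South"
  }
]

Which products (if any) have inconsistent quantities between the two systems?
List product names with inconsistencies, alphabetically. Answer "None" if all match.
Gear

Schema mappings:
- "sku_description" (warehouse_gamma) = "item_name" (warehouse_beta) = product name
- "inventory_level" (warehouse_gamma) = "stock_count" (warehouse_beta) = quantity

Comparison:
  Pulley: 115 vs 115 - MATCH
  Cog: 103 vs 103 - MATCH
  Gear: 116 vs 95 - MISMATCH

Products with inconsistencies: Gear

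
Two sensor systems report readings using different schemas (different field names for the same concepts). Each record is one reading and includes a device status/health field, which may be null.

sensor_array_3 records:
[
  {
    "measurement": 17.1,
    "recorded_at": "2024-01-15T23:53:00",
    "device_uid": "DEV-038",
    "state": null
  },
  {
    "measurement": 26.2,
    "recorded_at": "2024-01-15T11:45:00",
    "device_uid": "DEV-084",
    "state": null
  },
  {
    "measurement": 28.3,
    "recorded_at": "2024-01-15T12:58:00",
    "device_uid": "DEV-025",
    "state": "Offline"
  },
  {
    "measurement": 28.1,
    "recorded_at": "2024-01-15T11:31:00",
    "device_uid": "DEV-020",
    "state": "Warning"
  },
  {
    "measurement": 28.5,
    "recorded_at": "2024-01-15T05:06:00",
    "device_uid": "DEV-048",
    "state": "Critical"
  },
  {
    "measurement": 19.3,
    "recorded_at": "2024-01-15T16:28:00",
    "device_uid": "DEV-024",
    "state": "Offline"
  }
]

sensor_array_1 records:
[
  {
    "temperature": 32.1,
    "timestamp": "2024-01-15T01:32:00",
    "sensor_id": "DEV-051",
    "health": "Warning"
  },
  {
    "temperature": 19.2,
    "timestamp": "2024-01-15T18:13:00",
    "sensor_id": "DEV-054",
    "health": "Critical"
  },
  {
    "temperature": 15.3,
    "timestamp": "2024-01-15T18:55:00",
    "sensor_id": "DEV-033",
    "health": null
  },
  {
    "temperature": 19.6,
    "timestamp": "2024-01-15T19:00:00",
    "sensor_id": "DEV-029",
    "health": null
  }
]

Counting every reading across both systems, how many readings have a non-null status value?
6

Schema mapping: "state" (sensor_array_3) = "health" (sensor_array_1) = status

Non-null in sensor_array_3: 4
Non-null in sensor_array_1: 2

Total non-null: 4 + 2 = 6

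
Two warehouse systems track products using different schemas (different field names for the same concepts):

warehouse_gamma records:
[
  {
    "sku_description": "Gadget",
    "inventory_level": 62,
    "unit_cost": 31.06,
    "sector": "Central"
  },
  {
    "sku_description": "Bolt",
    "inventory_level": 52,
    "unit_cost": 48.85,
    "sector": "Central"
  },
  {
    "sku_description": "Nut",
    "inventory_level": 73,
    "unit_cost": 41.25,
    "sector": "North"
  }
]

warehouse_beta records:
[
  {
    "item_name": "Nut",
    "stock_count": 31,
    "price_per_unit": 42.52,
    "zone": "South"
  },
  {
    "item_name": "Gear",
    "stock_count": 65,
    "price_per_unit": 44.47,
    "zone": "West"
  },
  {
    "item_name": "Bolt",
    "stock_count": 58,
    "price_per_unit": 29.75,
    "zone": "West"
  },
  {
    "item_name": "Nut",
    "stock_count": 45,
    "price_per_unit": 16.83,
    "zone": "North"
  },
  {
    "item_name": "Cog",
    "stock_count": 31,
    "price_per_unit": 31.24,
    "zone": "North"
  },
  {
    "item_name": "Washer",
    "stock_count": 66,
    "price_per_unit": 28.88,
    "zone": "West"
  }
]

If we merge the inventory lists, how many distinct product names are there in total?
6

Schema mapping: "sku_description" (warehouse_gamma) = "item_name" (warehouse_beta) = product name

Products in warehouse_gamma: ['Bolt', 'Gadget', 'Nut']
Products in warehouse_beta: ['Bolt', 'Cog', 'Gear', 'Nut', 'Washer']

Union (unique products): ['Bolt', 'Cog', 'Gadget', 'Gear', 'Nut', 'Washer']
Count: 6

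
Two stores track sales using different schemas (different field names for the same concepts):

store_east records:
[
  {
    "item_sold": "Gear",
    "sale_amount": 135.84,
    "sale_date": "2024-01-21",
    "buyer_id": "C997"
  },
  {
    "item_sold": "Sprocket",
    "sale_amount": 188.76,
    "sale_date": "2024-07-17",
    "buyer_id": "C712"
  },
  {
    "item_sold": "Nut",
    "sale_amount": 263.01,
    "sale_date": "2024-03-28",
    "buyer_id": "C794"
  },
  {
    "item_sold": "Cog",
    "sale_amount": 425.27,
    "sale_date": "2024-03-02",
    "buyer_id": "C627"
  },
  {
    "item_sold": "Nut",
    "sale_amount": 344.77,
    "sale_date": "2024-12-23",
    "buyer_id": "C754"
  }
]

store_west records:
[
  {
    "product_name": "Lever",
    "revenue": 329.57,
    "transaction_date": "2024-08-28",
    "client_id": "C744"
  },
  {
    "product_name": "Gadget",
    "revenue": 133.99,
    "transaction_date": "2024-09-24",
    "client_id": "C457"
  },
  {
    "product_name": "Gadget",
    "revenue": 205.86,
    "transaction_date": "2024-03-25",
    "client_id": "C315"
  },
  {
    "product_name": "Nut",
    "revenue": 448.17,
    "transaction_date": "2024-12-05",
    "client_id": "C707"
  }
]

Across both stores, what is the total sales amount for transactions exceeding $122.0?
2475.24

Schema mapping: "sale_amount" (store_east) = "revenue" (store_west) = sale amount

Sum of sales > $122.0 in store_east: 1357.65
Sum of sales > $122.0 in store_west: 1117.59

Total: 1357.65 + 1117.59 = 2475.24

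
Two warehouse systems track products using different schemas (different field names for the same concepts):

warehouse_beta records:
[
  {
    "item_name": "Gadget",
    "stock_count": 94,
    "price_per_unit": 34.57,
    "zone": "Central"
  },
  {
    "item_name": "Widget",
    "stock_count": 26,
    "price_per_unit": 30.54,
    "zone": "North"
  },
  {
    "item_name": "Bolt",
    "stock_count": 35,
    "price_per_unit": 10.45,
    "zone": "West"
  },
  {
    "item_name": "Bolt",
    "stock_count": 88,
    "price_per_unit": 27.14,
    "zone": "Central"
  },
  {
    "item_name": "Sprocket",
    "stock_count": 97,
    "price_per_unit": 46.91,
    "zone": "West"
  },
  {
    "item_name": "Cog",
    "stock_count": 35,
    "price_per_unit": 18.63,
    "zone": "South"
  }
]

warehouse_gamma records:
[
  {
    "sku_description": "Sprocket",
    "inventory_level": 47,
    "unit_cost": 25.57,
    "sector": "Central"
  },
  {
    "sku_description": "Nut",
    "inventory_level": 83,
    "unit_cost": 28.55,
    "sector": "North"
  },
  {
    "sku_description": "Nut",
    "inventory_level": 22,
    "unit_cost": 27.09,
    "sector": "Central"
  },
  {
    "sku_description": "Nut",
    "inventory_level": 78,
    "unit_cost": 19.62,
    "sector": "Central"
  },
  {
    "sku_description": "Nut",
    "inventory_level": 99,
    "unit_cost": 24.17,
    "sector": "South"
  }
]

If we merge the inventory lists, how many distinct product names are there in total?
6

Schema mapping: "item_name" (warehouse_beta) = "sku_description" (warehouse_gamma) = product name

Products in warehouse_beta: ['Bolt', 'Cog', 'Gadget', 'Sprocket', 'Widget']
Products in warehouse_gamma: ['Nut', 'Sprocket']

Union (unique products): ['Bolt', 'Cog', 'Gadget', 'Nut', 'Sprocket', 'Widget']
Count: 6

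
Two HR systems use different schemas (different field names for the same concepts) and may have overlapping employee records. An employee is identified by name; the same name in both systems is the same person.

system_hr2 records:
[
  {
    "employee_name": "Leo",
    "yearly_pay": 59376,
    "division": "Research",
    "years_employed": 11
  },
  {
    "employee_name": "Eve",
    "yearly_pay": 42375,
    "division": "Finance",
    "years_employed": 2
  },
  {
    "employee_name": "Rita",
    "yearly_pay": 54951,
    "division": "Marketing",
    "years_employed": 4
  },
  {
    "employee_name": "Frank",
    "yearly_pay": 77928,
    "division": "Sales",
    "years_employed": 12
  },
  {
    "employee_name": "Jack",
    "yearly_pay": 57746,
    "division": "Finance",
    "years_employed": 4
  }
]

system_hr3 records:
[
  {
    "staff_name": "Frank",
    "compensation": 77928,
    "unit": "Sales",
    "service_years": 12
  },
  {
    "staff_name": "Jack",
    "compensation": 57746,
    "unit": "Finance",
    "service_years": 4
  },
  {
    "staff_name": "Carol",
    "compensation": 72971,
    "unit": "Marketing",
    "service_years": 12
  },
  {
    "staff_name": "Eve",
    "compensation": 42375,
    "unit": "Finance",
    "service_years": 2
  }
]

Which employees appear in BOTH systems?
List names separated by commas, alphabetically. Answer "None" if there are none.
Eve, Frank, Jack

Schema mapping: "employee_name" (system_hr2) = "staff_name" (system_hr3) = employee name

Names in system_hr2: ['Eve', 'Frank', 'Jack', 'Leo', 'Rita']
Names in system_hr3: ['Carol', 'Eve', 'Frank', 'Jack']

Intersection: ['Eve', 'Frank', 'Jack']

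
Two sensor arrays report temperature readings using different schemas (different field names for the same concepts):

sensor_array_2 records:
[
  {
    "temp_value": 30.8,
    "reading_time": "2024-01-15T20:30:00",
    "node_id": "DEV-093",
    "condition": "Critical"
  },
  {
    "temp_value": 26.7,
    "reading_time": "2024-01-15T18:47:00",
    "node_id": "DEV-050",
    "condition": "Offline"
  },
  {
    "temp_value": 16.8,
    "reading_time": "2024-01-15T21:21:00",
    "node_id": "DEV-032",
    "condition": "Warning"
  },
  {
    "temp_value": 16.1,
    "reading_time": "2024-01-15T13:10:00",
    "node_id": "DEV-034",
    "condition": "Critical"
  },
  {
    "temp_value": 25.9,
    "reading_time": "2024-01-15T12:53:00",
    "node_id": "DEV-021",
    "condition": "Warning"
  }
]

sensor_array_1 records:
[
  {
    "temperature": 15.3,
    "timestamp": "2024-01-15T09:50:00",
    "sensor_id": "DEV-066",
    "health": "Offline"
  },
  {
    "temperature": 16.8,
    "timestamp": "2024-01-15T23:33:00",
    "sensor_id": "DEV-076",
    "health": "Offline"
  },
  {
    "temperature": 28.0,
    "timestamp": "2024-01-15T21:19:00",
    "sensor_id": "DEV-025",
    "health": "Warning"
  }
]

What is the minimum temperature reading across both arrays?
15.3

Schema mapping: "temp_value" (sensor_array_2) = "temperature" (sensor_array_1) = temperature reading

Minimum in sensor_array_2: 16.1
Minimum in sensor_array_1: 15.3

Overall minimum: min(16.1, 15.3) = 15.3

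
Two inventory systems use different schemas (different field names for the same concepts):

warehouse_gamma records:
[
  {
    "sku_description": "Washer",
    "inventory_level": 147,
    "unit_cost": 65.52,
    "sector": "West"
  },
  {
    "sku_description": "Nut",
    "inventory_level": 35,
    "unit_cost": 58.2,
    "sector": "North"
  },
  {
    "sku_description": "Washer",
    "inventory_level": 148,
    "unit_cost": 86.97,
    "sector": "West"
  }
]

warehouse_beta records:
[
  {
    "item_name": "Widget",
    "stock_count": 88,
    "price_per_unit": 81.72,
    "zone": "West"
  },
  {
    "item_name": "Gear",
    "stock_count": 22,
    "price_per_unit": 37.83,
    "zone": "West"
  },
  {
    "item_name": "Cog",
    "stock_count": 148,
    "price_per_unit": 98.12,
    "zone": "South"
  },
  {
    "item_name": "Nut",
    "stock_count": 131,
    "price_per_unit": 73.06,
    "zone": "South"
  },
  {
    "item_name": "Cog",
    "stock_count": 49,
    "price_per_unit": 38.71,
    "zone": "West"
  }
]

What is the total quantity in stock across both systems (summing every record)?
768

To reconcile these schemas, identify the field holding the quantity in stock in each system:
1. In warehouse_gamma it is "inventory_level"
2. In warehouse_beta it is "stock_count"

From warehouse_gamma: 147 + 35 + 148 = 330
From warehouse_beta: 88 + 22 + 148 + 131 + 49 = 438

Total: 330 + 438 = 768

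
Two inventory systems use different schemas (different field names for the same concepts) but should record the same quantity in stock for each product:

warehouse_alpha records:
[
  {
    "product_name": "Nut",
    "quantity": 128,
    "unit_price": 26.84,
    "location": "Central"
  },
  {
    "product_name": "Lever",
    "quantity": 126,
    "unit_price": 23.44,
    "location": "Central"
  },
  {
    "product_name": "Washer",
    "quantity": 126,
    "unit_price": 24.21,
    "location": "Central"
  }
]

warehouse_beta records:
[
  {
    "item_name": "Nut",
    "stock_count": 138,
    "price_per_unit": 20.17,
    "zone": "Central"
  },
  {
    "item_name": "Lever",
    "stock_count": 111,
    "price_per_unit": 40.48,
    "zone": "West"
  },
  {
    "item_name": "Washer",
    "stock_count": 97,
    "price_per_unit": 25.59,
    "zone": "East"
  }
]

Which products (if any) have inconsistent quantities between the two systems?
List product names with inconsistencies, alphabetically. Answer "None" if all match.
Lever, Nut, Washer

Schema mappings:
- "product_name" (warehouse_alpha) = "item_name" (warehouse_beta) = product name
- "quantity" (warehouse_alpha) = "stock_count" (warehouse_beta) = quantity

Comparison:
  Nut: 128 vs 138 - MISMATCH
  Lever: 126 vs 111 - MISMATCH
  Washer: 126 vs 97 - MISMATCH

Products with inconsistencies: Lever, Nut, Washer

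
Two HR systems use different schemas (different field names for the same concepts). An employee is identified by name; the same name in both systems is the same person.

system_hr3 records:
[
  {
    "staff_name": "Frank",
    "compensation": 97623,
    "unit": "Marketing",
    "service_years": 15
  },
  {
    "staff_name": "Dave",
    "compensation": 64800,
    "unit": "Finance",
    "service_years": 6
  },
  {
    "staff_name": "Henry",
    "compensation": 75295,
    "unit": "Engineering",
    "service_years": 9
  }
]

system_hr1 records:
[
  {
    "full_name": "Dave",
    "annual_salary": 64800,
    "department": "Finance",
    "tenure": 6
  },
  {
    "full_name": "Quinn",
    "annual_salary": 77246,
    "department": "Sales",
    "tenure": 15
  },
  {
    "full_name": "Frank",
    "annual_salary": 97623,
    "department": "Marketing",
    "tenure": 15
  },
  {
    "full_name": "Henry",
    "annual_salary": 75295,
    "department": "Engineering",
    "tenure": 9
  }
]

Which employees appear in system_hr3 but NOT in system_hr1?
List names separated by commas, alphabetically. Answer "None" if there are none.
None

Schema mapping: "staff_name" (system_hr3) = "full_name" (system_hr1) = employee name

Names in system_hr3: ['Dave', 'Frank', 'Henry']
Names in system_hr1: ['Dave', 'Frank', 'Henry', 'Quinn']

In system_hr3 but not system_hr1: None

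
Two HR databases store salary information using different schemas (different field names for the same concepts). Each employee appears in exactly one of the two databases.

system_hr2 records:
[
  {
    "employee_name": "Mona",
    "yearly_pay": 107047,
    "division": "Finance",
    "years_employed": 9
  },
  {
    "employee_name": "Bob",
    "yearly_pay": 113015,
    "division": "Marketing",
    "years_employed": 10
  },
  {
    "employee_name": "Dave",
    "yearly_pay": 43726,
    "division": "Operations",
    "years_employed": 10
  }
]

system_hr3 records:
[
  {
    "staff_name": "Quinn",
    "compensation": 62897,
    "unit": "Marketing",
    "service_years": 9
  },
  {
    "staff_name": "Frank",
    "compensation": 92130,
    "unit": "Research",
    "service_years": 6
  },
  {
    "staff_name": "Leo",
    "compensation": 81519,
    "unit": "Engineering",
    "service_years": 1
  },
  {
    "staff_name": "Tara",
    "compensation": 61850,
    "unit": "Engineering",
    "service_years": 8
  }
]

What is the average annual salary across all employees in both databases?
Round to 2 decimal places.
80312.00

Schema mapping: "yearly_pay" (system_hr2) = "compensation" (system_hr3) = annual salary

All salaries: [107047, 113015, 43726, 62897, 92130, 81519, 61850]
Sum: 562184
Count: 7
Average: 562184 / 7 = 80312.00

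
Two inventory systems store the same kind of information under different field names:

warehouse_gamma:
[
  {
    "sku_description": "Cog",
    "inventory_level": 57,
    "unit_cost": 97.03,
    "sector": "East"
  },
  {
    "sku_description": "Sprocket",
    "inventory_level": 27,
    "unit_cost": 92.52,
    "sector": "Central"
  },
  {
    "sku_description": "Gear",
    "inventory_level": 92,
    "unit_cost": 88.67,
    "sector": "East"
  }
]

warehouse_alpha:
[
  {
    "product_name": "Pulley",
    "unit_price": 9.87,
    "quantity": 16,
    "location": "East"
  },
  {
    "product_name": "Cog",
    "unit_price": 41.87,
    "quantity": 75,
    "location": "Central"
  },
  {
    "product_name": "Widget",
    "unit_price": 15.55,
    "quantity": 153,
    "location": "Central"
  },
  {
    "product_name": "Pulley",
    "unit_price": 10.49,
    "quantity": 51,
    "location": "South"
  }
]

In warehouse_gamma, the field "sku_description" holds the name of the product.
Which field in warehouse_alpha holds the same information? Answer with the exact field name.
product_name

In warehouse_gamma, "sku_description" holds the name of the product.
The fields in warehouse_alpha are: "product_name", "unit_price", "quantity", "location".
"product_name" is the match: the name refers to the same concept and its values are product-name strings (e.g. 'Cog', 'Pulley').
The other fields ("unit_price", "quantity", "location") hold different kinds of data.

So "sku_description" in warehouse_gamma corresponds to "product_name" in warehouse_alpha.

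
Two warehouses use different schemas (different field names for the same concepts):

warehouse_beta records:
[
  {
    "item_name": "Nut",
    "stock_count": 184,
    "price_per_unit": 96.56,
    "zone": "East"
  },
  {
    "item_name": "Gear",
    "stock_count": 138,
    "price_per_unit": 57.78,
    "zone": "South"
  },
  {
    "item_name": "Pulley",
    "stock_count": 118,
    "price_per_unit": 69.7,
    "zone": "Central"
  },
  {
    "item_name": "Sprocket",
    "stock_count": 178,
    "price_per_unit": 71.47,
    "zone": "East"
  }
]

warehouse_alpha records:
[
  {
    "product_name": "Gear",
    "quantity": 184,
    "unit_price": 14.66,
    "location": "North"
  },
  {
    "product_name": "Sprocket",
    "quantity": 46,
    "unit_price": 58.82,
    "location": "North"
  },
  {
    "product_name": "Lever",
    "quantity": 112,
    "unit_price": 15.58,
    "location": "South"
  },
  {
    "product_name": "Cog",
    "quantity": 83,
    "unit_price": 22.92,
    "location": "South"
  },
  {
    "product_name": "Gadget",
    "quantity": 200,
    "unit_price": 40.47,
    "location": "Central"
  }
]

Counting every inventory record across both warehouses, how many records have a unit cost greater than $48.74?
5

Schema mapping: "price_per_unit" (warehouse_beta) = "unit_price" (warehouse_alpha) = unit cost

Records > $48.74 in warehouse_beta: 4
Records > $48.74 in warehouse_alpha: 1

Total count: 4 + 1 = 5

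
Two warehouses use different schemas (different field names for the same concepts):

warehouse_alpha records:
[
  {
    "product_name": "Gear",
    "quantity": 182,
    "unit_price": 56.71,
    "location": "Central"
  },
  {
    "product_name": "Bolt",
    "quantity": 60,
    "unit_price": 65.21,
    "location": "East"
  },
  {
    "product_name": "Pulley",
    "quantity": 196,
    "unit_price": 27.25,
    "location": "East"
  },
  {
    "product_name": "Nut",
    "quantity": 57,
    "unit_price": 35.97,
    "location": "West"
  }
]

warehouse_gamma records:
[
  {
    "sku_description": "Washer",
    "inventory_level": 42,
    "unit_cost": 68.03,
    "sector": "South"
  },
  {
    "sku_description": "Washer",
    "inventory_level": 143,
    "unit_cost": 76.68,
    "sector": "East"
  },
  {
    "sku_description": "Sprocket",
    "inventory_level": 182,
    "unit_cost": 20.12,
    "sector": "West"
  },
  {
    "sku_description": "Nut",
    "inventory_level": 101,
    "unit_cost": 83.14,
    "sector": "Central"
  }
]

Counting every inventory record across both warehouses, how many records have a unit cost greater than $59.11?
4

Schema mapping: "unit_price" (warehouse_alpha) = "unit_cost" (warehouse_gamma) = unit cost

Records > $59.11 in warehouse_alpha: 1
Records > $59.11 in warehouse_gamma: 3

Total count: 1 + 3 = 4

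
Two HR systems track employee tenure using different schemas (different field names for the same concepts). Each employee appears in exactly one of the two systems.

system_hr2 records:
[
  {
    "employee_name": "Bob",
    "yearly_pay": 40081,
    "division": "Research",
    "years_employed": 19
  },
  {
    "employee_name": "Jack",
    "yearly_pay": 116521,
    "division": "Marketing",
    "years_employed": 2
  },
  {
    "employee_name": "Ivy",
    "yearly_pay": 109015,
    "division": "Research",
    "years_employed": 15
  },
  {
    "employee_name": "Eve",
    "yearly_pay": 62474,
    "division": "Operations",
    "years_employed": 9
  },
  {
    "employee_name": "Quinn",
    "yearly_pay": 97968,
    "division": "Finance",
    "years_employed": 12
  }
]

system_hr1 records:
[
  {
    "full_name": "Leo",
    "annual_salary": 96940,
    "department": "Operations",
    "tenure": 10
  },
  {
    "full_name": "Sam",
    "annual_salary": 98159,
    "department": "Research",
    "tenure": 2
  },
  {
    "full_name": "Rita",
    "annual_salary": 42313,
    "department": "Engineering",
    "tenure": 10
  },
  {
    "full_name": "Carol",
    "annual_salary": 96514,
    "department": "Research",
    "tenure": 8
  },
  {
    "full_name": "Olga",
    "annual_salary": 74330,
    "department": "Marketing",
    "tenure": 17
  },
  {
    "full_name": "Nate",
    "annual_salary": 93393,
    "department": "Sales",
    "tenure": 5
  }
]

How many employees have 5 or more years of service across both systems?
9

Reconcile schemas: "years_employed" (system_hr2) = "tenure" (system_hr1) = years of service

From system_hr2: 4 employees with >= 5 years
From system_hr1: 5 employees with >= 5 years

Total: 4 + 5 = 9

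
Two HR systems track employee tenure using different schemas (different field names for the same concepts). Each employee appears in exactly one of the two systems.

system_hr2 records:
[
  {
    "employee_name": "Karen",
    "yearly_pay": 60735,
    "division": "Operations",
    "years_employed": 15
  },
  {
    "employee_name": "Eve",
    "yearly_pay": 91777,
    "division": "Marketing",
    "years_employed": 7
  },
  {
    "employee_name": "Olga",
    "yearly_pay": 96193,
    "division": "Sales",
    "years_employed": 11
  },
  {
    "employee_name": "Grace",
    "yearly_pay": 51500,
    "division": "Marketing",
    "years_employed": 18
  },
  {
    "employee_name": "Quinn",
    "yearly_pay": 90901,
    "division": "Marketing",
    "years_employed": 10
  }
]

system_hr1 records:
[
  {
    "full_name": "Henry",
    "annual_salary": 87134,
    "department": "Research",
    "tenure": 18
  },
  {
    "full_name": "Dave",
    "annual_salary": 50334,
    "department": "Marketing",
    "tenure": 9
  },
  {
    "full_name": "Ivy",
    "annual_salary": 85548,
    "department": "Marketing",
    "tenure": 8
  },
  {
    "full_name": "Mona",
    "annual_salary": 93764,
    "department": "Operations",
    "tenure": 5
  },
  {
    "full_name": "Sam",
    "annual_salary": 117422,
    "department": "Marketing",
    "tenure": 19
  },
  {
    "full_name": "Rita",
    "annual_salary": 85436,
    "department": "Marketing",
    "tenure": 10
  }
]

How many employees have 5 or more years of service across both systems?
11

Reconcile schemas: "years_employed" (system_hr2) = "tenure" (system_hr1) = years of service

From system_hr2: 5 employees with >= 5 years
From system_hr1: 6 employees with >= 5 years

Total: 5 + 6 = 11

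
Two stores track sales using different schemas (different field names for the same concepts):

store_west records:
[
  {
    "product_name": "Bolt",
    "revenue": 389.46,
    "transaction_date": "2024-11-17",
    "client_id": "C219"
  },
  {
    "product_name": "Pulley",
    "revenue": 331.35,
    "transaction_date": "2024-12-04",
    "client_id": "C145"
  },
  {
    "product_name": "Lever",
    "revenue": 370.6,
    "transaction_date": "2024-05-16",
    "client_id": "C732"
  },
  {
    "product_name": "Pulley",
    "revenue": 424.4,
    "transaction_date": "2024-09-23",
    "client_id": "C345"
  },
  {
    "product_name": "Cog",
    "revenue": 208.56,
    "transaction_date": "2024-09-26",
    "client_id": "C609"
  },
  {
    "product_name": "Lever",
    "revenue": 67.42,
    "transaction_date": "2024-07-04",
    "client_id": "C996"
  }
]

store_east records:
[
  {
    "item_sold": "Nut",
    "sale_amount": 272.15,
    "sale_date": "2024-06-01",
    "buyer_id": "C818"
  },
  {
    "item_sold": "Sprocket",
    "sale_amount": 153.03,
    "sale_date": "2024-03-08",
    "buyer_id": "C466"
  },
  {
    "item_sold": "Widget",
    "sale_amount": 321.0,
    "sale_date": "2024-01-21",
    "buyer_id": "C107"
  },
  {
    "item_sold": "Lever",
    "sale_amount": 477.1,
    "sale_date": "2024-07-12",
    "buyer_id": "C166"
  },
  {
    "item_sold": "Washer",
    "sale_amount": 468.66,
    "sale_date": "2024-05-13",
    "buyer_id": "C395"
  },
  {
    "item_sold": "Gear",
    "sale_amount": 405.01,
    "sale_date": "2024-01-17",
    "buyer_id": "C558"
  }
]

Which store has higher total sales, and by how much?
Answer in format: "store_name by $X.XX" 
store_east by $305.16

Schema mapping: "revenue" (store_west) = "sale_amount" (store_east) = sale amount

Total for store_west: 1791.79
Total for store_east: 2096.95

Difference: |1791.79 - 2096.95| = 305.16
store_east has higher sales by $305.16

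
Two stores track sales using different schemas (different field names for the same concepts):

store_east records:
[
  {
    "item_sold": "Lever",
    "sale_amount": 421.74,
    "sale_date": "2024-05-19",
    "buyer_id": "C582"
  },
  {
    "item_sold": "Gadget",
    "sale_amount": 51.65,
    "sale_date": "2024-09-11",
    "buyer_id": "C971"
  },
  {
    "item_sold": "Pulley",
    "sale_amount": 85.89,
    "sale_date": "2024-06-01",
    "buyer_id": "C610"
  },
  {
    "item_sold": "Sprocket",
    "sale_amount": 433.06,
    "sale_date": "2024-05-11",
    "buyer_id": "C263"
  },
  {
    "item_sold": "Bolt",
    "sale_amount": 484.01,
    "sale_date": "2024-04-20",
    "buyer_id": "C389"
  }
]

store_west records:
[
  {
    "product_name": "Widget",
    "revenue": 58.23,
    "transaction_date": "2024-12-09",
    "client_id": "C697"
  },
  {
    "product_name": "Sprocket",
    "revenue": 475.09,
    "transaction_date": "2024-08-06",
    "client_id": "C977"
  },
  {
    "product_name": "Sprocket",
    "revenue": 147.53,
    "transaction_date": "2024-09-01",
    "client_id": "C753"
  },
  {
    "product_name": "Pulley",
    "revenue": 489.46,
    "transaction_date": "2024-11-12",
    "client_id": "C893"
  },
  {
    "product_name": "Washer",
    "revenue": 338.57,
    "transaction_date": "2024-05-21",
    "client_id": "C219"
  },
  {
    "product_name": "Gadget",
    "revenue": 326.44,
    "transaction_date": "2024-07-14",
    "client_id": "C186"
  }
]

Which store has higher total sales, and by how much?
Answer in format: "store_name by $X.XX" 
store_west by $358.97

Schema mapping: "sale_amount" (store_east) = "revenue" (store_west) = sale amount

Total for store_east: 1476.35
Total for store_west: 1835.32

Difference: |1476.35 - 1835.32| = 358.97
store_west has higher sales by $358.97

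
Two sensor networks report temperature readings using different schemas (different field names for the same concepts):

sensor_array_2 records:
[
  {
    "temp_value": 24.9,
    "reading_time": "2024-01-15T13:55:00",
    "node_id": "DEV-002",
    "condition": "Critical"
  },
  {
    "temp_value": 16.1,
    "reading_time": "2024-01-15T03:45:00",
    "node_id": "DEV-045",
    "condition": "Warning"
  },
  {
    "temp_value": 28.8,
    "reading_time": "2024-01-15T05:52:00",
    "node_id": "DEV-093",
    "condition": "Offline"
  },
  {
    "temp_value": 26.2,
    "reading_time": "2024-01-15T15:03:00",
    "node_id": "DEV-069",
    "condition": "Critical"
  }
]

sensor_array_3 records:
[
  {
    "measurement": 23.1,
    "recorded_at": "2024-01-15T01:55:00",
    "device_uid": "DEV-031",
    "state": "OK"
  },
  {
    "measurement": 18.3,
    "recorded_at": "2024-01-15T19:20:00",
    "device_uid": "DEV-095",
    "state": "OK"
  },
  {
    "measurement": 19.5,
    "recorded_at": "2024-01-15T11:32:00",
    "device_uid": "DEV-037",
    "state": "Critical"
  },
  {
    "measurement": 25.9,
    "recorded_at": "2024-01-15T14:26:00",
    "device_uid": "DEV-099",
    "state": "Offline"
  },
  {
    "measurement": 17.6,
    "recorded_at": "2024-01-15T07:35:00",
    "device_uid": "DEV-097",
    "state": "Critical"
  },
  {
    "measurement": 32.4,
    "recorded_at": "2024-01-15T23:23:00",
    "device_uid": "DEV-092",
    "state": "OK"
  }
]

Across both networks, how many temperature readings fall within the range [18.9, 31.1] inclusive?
6

Schema mapping: "temp_value" (sensor_array_2) = "measurement" (sensor_array_3) = temperature

Readings in [18.9, 31.1] from sensor_array_2: 3
Readings in [18.9, 31.1] from sensor_array_3: 3

Total count: 3 + 3 = 6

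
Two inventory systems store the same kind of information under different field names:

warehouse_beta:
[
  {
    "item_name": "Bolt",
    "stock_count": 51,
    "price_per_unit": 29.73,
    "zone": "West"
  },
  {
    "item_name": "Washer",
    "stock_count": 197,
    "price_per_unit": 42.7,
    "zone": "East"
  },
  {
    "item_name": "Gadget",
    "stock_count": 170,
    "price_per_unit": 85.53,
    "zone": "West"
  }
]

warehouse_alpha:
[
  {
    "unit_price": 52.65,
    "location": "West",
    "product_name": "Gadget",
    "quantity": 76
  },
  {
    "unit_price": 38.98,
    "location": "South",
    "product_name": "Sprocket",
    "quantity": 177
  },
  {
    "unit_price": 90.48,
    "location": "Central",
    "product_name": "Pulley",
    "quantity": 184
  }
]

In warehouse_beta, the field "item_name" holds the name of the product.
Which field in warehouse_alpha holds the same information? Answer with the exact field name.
product_name

In warehouse_beta, "item_name" holds the name of the product.
The fields in warehouse_alpha are: "unit_price", "location", "product_name", "quantity".
"product_name" is the match: the name refers to the same concept and its values are product-name strings (e.g. 'Gadget', 'Pulley').
The other fields ("unit_price", "location", "quantity") hold different kinds of data.

So "item_name" in warehouse_beta corresponds to "product_name" in warehouse_alpha.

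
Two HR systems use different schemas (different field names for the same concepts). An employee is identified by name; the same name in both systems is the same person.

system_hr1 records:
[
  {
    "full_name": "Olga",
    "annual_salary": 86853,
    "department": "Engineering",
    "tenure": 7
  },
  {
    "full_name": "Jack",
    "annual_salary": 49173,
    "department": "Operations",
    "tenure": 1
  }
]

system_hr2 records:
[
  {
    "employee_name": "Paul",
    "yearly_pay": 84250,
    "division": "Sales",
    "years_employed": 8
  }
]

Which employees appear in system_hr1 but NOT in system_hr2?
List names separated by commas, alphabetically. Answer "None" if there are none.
Jack, Olga

Schema mapping: "full_name" (system_hr1) = "employee_name" (system_hr2) = employee name

Names in system_hr1: ['Jack', 'Olga']
Names in system_hr2: ['Paul']

In system_hr1 but not system_hr2: ['Jack', 'Olga']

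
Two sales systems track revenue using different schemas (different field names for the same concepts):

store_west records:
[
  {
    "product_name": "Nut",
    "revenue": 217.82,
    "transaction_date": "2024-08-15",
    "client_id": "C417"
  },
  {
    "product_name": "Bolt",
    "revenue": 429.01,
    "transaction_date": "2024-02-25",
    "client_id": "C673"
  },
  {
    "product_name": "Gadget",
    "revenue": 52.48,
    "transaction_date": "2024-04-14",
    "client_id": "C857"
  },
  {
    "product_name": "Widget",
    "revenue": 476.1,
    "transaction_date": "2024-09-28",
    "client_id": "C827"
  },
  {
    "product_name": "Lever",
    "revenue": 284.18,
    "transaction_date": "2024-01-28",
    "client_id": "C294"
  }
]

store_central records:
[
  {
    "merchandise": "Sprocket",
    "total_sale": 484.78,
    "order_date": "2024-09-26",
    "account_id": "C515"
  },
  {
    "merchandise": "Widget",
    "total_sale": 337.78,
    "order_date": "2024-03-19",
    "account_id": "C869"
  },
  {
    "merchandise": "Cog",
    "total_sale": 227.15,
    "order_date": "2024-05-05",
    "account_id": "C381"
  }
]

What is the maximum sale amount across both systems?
484.78

Reconcile: "revenue" (store_west) = "total_sale" (store_central) = sale amount

Maximum in store_west: 476.1
Maximum in store_central: 484.78

Overall maximum: max(476.1, 484.78) = 484.78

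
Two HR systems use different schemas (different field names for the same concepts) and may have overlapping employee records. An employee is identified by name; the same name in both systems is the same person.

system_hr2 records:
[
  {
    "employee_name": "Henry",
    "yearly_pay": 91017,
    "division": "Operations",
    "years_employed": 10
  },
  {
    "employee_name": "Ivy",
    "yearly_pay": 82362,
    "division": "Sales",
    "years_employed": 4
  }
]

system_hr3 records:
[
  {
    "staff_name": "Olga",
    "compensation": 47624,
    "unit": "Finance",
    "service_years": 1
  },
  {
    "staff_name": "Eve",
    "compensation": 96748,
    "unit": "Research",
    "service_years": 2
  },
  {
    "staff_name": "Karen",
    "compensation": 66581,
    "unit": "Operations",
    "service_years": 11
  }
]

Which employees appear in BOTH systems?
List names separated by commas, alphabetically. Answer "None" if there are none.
None

Schema mapping: "employee_name" (system_hr2) = "staff_name" (system_hr3) = employee name

Names in system_hr2: ['Henry', 'Ivy']
Names in system_hr3: ['Eve', 'Karen', 'Olga']

Intersection: None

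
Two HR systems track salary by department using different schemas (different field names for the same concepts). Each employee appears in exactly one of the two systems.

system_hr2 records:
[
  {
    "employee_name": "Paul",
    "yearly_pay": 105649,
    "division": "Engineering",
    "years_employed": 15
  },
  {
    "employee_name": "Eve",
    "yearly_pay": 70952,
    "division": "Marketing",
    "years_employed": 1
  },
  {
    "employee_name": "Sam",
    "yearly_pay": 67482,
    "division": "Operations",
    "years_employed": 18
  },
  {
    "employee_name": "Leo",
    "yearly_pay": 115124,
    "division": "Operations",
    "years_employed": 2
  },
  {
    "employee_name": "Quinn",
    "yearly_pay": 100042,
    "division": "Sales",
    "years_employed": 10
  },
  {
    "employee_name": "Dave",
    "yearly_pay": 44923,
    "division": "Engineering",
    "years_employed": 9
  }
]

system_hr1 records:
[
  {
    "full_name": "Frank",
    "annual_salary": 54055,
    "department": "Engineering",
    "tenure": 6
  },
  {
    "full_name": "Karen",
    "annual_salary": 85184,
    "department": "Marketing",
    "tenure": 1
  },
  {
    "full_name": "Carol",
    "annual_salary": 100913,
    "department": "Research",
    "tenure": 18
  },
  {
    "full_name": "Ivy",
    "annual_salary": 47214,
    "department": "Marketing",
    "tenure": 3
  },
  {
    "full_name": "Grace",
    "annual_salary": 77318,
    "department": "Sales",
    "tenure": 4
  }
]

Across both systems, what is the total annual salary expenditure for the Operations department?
182606

Schema mappings:
- "division" (system_hr2) = "department" (system_hr1) = department
- "yearly_pay" (system_hr2) = "annual_salary" (system_hr1) = salary

Operations salaries from system_hr2: 182606
Operations salaries from system_hr1: 0

Total: 182606 + 0 = 182606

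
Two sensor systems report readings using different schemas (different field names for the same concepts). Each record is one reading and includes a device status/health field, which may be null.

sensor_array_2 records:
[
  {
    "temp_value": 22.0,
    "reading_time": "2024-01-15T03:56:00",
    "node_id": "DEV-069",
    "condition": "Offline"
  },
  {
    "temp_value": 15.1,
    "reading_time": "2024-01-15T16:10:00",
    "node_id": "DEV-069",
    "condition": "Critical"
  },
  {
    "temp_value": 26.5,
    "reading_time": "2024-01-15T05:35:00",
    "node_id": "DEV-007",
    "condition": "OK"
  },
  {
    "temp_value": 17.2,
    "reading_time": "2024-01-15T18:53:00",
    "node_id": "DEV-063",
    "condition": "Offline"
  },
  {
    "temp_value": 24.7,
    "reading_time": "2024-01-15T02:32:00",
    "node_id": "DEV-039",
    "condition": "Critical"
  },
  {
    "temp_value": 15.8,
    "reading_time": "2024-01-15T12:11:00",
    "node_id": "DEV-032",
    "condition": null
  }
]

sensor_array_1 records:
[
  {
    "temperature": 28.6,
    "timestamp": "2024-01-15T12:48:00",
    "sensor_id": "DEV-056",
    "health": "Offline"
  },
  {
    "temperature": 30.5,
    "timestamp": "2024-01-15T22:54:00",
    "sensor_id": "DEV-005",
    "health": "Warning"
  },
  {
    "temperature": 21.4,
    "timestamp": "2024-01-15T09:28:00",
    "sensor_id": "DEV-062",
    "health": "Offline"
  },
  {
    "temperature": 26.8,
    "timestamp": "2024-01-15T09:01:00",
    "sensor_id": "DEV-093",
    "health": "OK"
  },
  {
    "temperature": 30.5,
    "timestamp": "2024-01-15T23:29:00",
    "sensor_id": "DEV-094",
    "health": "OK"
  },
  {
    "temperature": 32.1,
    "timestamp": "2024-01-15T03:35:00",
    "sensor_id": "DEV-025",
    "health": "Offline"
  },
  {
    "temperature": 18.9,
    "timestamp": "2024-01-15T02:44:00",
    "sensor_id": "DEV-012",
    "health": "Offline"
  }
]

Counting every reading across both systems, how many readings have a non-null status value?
12

Schema mapping: "condition" (sensor_array_2) = "health" (sensor_array_1) = status

Non-null in sensor_array_2: 5
Non-null in sensor_array_1: 7

Total non-null: 5 + 7 = 12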